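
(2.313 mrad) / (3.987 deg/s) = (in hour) 9.233e-06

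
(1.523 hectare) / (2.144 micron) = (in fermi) 7.104e+24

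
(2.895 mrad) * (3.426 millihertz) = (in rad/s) 9.918e-06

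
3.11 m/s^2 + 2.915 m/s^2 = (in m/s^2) 6.025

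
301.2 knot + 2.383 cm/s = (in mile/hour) 346.7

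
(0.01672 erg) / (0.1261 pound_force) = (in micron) 0.002981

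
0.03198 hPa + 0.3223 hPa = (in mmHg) 0.2657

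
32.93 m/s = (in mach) 0.09671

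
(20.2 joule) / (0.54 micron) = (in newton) 3.741e+07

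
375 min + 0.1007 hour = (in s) 2.286e+04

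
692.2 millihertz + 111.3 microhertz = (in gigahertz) 6.923e-10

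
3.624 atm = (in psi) 53.26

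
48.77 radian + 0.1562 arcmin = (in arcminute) 1.677e+05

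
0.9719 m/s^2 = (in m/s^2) 0.9719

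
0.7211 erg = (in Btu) 6.835e-11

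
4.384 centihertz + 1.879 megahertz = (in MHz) 1.879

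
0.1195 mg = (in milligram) 0.1195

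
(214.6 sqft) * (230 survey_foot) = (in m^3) 1398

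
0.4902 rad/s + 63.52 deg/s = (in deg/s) 91.61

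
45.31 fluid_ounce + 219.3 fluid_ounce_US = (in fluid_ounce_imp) 275.4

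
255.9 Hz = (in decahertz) 25.59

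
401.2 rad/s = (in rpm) 3831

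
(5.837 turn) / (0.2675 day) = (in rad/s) 0.001587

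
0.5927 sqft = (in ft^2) 0.5927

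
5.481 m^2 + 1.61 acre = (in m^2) 6521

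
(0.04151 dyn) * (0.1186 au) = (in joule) 7365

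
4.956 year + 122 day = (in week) 275.8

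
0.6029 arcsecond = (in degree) 0.0001675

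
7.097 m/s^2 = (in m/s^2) 7.097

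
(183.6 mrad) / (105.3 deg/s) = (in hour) 2.775e-05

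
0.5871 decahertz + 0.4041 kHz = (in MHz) 0.00041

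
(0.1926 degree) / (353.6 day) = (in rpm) 1.051e-09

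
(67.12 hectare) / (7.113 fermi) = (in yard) 1.032e+20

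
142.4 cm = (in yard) 1.557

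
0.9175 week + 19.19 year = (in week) 1002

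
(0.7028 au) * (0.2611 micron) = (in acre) 6.783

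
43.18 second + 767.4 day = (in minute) 1.105e+06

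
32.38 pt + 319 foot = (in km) 0.09724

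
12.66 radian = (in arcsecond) 2.611e+06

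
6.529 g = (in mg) 6529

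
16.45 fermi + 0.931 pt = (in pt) 0.931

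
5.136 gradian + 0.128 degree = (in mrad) 82.91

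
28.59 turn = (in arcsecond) 3.705e+07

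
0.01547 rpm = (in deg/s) 0.09282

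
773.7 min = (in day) 0.5373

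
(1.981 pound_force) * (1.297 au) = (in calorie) 4.086e+11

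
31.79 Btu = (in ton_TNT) 8.016e-06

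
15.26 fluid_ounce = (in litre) 0.4513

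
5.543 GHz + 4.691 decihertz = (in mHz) 5.543e+12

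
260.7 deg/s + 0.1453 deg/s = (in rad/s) 4.553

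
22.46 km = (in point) 6.367e+07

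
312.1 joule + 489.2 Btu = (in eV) 3.223e+24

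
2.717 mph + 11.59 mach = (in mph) 8831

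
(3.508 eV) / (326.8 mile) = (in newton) 1.069e-24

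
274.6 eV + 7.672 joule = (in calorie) 1.834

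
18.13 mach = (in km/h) 2.222e+04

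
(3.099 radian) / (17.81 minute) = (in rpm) 0.02769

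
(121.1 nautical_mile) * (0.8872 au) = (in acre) 7.356e+12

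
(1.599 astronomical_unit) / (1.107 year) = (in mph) 1.533e+04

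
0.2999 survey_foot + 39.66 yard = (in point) 1.031e+05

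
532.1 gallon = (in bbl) 12.67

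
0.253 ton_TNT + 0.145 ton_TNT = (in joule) 1.665e+09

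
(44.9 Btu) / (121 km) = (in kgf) 0.03992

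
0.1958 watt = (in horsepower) 0.0002626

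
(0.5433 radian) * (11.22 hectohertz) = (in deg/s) 3.493e+04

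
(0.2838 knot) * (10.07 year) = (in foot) 1.521e+08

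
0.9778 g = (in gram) 0.9778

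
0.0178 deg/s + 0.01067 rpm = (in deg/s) 0.08182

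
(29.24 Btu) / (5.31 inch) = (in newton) 2.287e+05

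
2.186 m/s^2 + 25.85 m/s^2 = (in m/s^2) 28.04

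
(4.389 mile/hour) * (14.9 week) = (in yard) 1.934e+07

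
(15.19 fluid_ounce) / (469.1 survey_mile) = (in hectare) 5.95e-14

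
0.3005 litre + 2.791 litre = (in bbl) 0.01944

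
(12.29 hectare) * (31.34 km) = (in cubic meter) 3.852e+09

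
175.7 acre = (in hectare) 71.1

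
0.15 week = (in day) 1.05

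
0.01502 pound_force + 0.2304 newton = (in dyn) 2.972e+04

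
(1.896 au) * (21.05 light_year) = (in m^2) 5.649e+28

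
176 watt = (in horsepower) 0.236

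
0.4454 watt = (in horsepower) 0.0005973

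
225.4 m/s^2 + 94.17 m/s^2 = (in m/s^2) 319.6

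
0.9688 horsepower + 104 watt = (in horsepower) 1.108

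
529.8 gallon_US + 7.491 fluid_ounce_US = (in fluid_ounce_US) 6.782e+04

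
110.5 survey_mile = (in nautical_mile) 96.02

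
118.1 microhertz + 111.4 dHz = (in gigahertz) 1.114e-08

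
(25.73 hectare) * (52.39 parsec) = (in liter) 4.159e+26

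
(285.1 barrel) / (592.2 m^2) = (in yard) 0.08371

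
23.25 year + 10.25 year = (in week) 1747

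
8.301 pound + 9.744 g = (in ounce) 133.2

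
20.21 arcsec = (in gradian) 0.006238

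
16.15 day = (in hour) 387.6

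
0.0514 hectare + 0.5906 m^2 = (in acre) 0.1272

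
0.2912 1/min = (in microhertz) 4853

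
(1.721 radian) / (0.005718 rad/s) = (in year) 9.544e-06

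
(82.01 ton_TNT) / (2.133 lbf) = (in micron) 3.616e+16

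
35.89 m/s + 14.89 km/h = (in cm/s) 4003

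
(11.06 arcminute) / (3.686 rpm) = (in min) 0.0001389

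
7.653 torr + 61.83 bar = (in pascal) 6.184e+06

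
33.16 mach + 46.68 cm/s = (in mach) 33.16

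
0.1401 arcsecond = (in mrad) 0.0006792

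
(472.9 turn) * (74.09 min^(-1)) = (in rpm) 3.504e+04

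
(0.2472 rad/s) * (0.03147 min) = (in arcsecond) 9.628e+04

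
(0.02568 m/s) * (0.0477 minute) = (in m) 0.0735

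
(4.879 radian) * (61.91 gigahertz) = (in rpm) 2.884e+12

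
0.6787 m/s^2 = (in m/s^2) 0.6787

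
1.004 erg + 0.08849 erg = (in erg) 1.092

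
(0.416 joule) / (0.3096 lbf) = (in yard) 0.3303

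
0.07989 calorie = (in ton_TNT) 7.989e-11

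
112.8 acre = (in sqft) 4.914e+06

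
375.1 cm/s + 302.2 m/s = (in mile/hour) 684.4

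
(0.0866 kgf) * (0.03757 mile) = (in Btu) 0.04867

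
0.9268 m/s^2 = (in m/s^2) 0.9268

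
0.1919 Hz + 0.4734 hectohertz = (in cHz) 4753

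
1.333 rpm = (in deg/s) 7.998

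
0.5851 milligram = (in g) 0.0005851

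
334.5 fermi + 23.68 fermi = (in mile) 2.226e-16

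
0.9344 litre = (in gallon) 0.2468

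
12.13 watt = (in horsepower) 0.01627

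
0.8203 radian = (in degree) 47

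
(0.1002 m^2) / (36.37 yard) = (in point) 8.541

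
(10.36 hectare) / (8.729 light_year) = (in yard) 1.372e-12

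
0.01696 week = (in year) 0.0003253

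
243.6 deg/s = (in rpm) 40.6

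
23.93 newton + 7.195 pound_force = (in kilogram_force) 5.704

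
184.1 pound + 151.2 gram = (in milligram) 8.366e+07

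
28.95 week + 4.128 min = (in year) 0.5552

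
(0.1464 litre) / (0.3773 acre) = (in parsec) 3.107e-24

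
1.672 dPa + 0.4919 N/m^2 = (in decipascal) 6.591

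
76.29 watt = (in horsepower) 0.1023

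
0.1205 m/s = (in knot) 0.2342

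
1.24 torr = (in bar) 0.001653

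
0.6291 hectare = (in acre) 1.555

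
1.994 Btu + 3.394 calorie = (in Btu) 2.007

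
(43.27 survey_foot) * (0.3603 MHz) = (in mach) 1.396e+04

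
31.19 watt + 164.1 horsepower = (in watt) 1.224e+05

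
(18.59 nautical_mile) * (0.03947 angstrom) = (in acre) 3.358e-11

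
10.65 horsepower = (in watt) 7942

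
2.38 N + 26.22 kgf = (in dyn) 2.595e+07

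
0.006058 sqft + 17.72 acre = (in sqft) 7.719e+05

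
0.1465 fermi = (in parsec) 4.748e-33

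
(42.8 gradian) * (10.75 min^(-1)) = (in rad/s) 0.1205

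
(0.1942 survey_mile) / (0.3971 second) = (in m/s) 787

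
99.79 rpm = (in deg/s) 598.7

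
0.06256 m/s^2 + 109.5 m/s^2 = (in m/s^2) 109.6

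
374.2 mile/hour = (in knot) 325.2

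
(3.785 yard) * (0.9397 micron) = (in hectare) 3.252e-10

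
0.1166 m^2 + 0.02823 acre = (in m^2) 114.4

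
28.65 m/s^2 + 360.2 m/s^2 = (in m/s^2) 388.8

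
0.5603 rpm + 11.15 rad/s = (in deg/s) 642.2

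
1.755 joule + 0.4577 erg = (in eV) 1.095e+19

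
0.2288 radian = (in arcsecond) 4.719e+04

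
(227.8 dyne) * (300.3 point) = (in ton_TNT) 5.768e-14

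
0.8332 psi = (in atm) 0.0567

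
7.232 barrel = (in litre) 1150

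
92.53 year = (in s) 2.918e+09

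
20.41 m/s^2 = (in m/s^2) 20.41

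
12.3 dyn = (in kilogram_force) 1.254e-05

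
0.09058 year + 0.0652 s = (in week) 4.723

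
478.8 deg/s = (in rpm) 79.8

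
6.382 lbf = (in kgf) 2.895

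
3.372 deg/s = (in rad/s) 0.05885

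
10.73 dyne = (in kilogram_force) 1.094e-05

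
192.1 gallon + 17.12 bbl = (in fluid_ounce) 1.166e+05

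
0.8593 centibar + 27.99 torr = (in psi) 0.6659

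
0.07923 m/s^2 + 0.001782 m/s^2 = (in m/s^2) 0.08101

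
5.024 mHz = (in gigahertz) 5.024e-12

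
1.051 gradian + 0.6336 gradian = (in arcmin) 90.97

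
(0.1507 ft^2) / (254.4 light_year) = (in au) 3.888e-32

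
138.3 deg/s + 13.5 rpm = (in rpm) 36.55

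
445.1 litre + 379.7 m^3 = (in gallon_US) 1.004e+05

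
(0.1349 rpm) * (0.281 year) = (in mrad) 1.252e+08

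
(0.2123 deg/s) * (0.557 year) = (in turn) 1.036e+04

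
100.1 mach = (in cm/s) 3.408e+06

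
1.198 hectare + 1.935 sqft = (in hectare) 1.198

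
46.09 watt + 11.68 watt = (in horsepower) 0.07747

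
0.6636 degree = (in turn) 0.001843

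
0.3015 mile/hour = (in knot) 0.262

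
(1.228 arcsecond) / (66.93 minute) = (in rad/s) 1.483e-09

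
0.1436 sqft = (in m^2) 0.01334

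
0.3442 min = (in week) 3.415e-05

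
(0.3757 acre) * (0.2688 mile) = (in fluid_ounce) 2.224e+10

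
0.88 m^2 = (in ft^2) 9.472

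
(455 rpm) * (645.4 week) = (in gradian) 1.184e+12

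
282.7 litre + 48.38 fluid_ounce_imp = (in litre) 284.1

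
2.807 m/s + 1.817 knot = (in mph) 8.37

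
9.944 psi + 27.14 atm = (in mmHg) 2.114e+04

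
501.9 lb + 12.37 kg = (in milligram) 2.4e+08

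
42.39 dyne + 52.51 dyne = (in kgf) 9.677e-05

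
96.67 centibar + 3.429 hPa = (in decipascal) 9.701e+05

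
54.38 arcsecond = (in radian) 0.0002636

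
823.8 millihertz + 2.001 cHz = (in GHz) 8.438e-10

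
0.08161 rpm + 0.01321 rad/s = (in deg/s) 1.247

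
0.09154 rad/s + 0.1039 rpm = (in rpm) 0.978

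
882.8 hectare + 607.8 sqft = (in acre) 2181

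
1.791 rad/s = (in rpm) 17.1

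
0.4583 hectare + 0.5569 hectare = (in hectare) 1.015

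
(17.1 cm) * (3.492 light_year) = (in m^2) 5.649e+15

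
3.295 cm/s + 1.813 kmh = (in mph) 1.2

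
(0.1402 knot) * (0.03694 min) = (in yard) 0.1748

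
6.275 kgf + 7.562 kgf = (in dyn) 1.357e+07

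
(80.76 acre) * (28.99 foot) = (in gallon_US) 7.629e+08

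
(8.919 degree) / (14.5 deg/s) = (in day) 7.119e-06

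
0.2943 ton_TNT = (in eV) 7.685e+27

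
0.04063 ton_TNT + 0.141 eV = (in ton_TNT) 0.04063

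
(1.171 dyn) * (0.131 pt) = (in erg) 0.005412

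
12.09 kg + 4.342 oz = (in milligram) 1.221e+07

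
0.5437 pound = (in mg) 2.466e+05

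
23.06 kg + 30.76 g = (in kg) 23.09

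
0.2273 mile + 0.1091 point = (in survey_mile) 0.2273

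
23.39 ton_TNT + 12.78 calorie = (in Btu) 9.276e+07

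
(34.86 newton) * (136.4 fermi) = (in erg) 4.755e-05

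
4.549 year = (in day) 1660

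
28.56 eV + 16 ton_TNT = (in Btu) 6.345e+07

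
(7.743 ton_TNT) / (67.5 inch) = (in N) 1.89e+10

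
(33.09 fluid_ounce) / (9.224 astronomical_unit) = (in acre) 1.752e-19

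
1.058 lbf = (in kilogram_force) 0.4799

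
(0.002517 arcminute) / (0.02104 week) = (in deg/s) 3.297e-09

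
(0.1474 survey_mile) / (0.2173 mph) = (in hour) 0.6783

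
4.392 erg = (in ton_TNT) 1.05e-16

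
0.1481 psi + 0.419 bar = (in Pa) 4.292e+04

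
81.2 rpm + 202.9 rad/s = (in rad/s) 211.4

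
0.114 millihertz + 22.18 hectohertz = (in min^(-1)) 1.331e+05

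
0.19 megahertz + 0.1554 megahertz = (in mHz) 3.454e+08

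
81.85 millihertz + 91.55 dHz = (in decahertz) 0.9237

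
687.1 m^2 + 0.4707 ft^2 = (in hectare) 0.06871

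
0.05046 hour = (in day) 0.002103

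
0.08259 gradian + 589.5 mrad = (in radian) 0.5908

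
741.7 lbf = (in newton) 3299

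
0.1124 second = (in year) 3.564e-09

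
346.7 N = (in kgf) 35.35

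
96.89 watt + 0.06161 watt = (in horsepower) 0.13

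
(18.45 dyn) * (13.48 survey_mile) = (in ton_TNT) 9.566e-10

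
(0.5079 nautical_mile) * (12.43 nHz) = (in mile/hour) 2.615e-05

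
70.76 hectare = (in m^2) 7.076e+05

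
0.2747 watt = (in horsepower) 0.0003684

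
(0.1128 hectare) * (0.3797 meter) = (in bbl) 2694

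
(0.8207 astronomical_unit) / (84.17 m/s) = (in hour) 4.052e+05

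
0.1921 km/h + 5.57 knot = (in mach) 0.008572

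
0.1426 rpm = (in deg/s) 0.8556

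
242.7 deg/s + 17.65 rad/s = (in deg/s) 1254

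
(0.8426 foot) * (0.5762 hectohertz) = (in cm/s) 1480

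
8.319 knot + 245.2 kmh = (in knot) 140.7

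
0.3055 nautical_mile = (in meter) 565.8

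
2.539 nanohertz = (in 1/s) 2.539e-09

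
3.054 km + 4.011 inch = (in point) 8.657e+06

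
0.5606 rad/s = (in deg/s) 32.12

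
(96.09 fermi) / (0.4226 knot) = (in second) 4.42e-13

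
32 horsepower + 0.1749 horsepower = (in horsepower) 32.17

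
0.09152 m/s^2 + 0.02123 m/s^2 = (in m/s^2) 0.1128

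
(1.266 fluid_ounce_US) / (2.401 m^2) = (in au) 1.042e-16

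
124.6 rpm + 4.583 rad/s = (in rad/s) 17.63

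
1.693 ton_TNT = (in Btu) 6.714e+06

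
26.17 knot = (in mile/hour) 30.12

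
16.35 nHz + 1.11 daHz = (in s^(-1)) 11.1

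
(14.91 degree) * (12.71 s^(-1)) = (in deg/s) 189.5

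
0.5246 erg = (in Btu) 4.972e-11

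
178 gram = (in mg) 1.78e+05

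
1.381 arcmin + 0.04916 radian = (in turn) 0.007888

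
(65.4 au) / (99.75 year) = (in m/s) 3110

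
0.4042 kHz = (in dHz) 4042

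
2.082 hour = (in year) 0.0002377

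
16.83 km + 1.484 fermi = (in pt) 4.771e+07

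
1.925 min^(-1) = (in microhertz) 3.208e+04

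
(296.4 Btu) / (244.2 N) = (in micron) 1.281e+09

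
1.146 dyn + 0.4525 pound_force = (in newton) 2.013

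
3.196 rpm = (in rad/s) 0.3347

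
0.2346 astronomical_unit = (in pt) 9.948e+13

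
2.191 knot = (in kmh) 4.058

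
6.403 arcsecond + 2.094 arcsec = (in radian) 4.119e-05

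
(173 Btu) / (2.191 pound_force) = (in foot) 6.144e+04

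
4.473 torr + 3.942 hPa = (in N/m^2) 990.6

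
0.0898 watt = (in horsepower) 0.0001204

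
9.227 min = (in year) 1.756e-05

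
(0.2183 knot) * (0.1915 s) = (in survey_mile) 1.336e-05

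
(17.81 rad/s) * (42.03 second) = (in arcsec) 1.544e+08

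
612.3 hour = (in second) 2.204e+06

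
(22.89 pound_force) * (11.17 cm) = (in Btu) 0.01078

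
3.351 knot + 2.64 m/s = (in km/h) 15.71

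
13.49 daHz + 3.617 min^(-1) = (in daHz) 13.5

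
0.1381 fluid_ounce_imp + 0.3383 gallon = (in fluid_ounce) 43.44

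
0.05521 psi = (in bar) 0.003807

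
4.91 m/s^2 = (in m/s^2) 4.91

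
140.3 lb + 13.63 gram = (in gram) 6.365e+04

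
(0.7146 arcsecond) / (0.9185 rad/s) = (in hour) 1.048e-09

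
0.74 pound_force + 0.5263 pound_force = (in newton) 5.633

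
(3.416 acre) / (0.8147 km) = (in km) 0.01697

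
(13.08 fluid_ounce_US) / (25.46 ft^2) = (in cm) 0.01635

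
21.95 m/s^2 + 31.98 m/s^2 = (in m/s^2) 53.93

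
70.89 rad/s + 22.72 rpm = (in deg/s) 4198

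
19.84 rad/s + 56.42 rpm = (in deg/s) 1475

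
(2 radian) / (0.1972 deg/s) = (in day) 0.006726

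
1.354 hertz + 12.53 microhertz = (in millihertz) 1354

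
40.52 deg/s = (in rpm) 6.753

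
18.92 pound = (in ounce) 302.7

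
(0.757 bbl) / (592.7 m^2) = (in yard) 0.0002221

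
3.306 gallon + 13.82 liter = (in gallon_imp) 5.793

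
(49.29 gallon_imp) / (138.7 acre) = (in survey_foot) 1.31e-06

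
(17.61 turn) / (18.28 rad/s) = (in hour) 0.001681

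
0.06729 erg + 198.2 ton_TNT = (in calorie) 1.982e+11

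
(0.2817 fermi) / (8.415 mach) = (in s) 9.831e-20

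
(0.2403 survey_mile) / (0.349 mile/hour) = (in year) 7.86e-05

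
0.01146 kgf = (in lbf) 0.02526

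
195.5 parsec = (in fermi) 6.032e+33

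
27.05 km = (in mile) 16.81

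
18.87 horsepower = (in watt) 1.407e+04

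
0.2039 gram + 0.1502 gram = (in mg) 354.1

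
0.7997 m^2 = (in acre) 0.0001976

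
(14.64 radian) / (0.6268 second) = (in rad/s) 23.36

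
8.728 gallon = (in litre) 33.04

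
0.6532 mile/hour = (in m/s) 0.292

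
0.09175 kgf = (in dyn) 8.998e+04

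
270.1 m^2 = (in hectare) 0.02701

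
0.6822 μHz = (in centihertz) 6.822e-05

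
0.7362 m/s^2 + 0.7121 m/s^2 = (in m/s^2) 1.448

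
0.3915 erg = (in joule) 3.915e-08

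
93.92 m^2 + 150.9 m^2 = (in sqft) 2635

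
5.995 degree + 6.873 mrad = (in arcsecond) 2.3e+04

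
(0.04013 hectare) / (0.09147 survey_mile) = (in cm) 272.6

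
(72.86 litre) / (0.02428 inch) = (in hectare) 0.01181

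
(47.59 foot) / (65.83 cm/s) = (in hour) 0.006121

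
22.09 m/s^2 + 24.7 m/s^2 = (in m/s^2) 46.79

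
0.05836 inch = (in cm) 0.1482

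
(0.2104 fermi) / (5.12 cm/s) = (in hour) 1.141e-18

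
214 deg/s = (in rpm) 35.67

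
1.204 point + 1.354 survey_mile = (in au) 1.457e-08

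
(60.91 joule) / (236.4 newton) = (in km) 0.0002577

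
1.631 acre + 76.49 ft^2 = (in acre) 1.633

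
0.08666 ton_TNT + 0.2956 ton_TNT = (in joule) 1.599e+09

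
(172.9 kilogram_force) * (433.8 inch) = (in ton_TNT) 4.465e-06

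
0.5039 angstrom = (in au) 3.368e-22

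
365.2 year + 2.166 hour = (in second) 1.152e+10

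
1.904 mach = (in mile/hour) 1450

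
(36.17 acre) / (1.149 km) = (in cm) 1.274e+04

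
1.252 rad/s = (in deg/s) 71.73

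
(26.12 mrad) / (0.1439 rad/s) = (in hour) 5.042e-05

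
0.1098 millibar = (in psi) 0.001593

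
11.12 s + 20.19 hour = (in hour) 20.19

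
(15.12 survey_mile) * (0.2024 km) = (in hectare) 492.5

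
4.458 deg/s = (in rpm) 0.743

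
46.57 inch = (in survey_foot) 3.881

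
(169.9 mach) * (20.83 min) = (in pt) 2.05e+11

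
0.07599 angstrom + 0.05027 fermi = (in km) 7.599e-15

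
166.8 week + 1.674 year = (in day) 1779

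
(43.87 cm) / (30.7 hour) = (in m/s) 3.969e-06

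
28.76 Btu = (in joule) 3.034e+04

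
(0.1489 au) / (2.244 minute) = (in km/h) 5.956e+08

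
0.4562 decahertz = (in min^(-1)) 273.7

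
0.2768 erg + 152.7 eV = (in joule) 2.768e-08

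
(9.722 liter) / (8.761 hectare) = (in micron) 0.111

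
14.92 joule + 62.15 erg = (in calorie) 3.566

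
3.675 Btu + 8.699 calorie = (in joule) 3914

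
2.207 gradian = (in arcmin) 119.2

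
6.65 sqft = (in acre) 0.0001527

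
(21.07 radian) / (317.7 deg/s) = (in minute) 0.06333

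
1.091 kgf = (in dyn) 1.07e+06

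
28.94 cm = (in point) 820.3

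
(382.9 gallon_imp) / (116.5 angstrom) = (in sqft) 1.608e+09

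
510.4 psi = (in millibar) 3.519e+04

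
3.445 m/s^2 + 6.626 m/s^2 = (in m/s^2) 10.07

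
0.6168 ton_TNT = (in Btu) 2.446e+06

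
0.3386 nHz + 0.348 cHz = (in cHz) 0.348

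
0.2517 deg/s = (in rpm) 0.04195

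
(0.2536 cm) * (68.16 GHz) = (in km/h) 6.223e+08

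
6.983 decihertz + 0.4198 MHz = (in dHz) 4.198e+06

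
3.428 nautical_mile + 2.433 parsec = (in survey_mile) 4.665e+13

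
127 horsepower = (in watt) 9.47e+04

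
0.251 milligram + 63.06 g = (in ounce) 2.224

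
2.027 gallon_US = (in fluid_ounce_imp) 270.1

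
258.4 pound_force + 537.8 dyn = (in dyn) 1.149e+08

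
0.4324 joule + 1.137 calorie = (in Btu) 0.004919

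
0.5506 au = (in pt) 2.335e+14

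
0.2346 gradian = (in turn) 0.0005865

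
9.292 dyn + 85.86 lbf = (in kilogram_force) 38.95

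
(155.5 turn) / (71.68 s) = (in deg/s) 781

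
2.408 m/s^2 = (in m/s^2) 2.408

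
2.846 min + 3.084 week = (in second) 1.865e+06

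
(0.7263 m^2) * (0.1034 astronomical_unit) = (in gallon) 2.968e+12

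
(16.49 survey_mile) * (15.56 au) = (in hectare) 6.177e+12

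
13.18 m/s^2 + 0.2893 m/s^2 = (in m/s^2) 13.47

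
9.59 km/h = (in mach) 0.007823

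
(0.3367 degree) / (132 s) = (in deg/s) 0.002551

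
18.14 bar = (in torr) 1.361e+04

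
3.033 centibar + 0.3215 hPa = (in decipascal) 3.065e+04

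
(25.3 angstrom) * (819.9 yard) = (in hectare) 1.897e-10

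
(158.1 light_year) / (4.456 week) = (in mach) 1.63e+09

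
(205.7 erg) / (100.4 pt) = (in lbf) 0.0001306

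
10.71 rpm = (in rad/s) 1.122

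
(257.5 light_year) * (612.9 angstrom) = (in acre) 3.69e+07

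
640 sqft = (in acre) 0.01469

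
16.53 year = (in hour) 1.448e+05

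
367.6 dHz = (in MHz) 3.676e-05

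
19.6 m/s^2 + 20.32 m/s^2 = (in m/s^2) 39.92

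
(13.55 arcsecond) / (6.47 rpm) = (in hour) 2.693e-08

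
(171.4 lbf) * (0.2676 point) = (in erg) 7.198e+05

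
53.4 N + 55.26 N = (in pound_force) 24.43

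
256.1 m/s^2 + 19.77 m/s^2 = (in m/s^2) 275.9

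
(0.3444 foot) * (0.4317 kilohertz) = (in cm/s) 4532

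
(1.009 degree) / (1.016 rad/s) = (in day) 2.006e-07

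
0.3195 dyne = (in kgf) 3.258e-07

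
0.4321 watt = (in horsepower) 0.0005795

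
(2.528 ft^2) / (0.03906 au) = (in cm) 4.019e-09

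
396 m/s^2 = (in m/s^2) 396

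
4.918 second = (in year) 1.559e-07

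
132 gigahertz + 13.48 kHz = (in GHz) 132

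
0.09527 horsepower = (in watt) 71.04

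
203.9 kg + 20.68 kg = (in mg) 2.246e+08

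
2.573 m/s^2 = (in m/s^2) 2.573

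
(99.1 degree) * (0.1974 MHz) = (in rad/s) 3.414e+05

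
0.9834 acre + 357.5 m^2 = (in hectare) 0.4337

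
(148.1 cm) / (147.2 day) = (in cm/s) 1.164e-05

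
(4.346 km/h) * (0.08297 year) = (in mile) 1963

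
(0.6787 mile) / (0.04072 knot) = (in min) 869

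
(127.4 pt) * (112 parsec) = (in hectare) 1.553e+13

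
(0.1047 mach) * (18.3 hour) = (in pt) 6.658e+09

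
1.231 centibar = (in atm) 0.01215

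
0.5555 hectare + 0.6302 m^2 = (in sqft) 5.98e+04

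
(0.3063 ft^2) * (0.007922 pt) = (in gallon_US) 2.101e-05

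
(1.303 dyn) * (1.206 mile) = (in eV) 1.578e+17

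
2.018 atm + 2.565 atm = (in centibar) 464.4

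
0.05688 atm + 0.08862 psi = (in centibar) 6.374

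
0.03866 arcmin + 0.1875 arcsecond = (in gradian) 0.0007738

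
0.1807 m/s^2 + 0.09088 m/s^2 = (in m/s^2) 0.2716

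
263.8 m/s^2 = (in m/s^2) 263.8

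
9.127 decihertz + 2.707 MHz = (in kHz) 2707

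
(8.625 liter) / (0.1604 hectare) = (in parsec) 1.743e-22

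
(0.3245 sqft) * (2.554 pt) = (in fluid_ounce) 0.9185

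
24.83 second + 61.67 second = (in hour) 0.02403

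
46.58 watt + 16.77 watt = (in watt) 63.35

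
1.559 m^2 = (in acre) 0.0003852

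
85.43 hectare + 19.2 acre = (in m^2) 9.32e+05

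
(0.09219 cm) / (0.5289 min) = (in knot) 5.647e-05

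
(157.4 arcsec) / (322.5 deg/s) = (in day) 1.569e-09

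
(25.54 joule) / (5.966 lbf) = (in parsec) 3.119e-17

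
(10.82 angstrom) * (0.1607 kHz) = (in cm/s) 1.739e-05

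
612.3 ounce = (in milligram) 1.736e+07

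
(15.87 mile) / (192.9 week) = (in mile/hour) 0.0004897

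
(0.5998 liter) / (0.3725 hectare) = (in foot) 5.283e-07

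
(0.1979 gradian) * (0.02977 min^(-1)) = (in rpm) 1.473e-05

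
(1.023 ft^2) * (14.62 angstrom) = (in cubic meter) 1.389e-10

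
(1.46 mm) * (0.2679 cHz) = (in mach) 1.149e-08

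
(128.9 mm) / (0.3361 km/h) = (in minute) 0.02301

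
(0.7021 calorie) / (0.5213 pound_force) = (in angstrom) 1.267e+10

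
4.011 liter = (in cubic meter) 0.004011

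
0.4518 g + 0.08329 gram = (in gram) 0.5351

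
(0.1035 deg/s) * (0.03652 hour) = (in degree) 13.61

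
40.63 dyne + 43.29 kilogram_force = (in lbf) 95.44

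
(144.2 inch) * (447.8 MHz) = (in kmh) 5.905e+09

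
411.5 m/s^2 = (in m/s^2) 411.5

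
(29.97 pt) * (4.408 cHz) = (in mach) 1.369e-06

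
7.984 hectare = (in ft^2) 8.594e+05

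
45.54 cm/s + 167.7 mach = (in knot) 1.11e+05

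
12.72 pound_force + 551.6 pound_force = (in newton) 2510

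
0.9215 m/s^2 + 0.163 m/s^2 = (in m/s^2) 1.085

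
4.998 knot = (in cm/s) 257.1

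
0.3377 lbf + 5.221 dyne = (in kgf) 0.1532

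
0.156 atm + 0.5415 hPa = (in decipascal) 1.586e+05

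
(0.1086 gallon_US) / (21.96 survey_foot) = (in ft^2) 0.0006611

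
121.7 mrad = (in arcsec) 2.51e+04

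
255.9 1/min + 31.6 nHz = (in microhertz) 4.265e+06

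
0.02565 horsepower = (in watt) 19.13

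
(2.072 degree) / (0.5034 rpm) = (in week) 1.134e-06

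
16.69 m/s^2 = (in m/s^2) 16.69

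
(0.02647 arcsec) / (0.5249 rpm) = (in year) 7.403e-14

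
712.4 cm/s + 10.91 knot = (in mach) 0.03741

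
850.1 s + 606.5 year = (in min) 3.188e+08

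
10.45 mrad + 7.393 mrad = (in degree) 1.022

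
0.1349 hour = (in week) 0.000803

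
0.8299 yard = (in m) 0.7589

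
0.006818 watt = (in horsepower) 9.143e-06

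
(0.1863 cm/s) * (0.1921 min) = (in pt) 60.87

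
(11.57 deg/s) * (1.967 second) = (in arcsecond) 8.193e+04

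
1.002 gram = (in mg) 1002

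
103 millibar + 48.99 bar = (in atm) 48.45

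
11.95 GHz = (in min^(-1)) 7.17e+11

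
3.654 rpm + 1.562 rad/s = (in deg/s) 111.4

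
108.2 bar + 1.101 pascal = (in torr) 8.116e+04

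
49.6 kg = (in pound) 109.3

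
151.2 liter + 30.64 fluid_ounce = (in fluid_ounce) 5143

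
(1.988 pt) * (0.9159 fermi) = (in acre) 1.587e-22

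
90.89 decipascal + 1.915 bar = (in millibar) 1915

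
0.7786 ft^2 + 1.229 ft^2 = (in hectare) 1.865e-05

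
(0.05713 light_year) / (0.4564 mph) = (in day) 3.066e+10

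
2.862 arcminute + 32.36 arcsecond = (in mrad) 0.9894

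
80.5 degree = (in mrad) 1405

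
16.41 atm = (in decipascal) 1.663e+07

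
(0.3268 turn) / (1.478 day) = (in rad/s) 1.608e-05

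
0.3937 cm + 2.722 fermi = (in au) 2.632e-14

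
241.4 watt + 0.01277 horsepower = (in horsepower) 0.3365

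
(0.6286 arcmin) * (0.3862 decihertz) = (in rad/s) 7.062e-06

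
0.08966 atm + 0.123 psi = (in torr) 74.5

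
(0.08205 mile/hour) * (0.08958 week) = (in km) 1.987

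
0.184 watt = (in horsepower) 0.0002467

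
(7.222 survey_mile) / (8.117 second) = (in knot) 2783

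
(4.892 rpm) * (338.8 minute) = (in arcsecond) 2.148e+09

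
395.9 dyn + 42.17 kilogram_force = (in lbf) 92.97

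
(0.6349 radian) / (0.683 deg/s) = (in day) 0.0006164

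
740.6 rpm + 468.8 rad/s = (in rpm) 5217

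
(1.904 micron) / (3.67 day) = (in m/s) 6.005e-12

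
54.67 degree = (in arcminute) 3280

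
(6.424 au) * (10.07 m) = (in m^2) 9.677e+12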